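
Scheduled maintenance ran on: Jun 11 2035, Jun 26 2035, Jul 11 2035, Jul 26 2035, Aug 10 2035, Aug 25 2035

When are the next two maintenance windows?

The spacing is 15, 15, 15, 15, 15 days — always 15 days.
Aug 25 2035 + 15 days = Sep 9 2035.
Sep 9 2035 + 15 days = Sep 24 2035.

Sep 9 2035, Sep 24 2035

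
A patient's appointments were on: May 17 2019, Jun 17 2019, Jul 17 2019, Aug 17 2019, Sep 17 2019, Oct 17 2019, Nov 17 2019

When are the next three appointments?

The day-of-month is always 17 (31, 30, 31, 31, 30, 31 days between events).
So this recurs on the 17th of each month.
Next: December 2019 → Dec 17 2019.
Next: January 2020 → Jan 17 2020.
Next: February 2020 → Feb 17 2020.

Dec 17 2019, Jan 17 2020, Feb 17 2020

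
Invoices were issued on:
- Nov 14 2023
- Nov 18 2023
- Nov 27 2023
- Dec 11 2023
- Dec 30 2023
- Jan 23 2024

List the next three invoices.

The spacing grows by 5 each time: 4, 9, 14, 19, 24 days.
Next gap: 29 days. Jan 23 2024 + 29 days = Feb 21 2024.
Next gap: 34 days. Feb 21 2024 + 34 days = Mar 26 2024.
Next gap: 39 days. Mar 26 2024 + 39 days = May 4 2024.

Feb 21 2024, Mar 26 2024, May 4 2024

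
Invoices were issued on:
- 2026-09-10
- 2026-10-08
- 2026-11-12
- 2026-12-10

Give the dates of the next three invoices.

All dates are Thursdays, 28, 35, 28 days apart.
Specifically, the 2nd Thursday of each month.
January 2027 — 2nd Thursday is 2027-01-14.
February 2027 — 2nd Thursday is 2027-02-11.
2nd Thursday of March 2027: 2027-03-11.

2027-01-14, 2027-02-11, 2027-03-11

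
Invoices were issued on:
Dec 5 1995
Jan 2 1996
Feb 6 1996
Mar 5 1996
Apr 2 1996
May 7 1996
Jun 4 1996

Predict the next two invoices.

Jul 2 1996, Aug 6 1996

Gaps: 28, 35, 28, 28, 35, 28 days — a mix of 28 and 35. Every date is a Tuesday.
Each is the 1st Tuesday of its month.
1st Tuesday of July 1996: Jul 2 1996.
August 1996 — 1st Tuesday is Aug 6 1996.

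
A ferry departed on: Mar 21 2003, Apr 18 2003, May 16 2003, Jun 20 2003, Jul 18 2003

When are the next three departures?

Gaps: 28, 28, 35, 28 days — a mix of 28 and 35. Every date is a Friday.
Each is the 3rd Friday of its month.
3rd Friday of August 2003: Aug 15 2003.
3rd Friday of September 2003: Sep 19 2003.
October 2003 — 3rd Friday is Oct 17 2003.

Aug 15 2003, Sep 19 2003, Oct 17 2003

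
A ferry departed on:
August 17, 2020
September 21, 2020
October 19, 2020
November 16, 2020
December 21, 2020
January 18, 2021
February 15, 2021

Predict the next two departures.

March 15, 2021; April 19, 2021

All dates are Mondays, 35, 28, 28, 35, 28, 28 days apart.
Specifically, the 3rd Monday of each month.
March 2021 — 3rd Monday is March 15, 2021.
April 2021 — 3rd Monday is April 19, 2021.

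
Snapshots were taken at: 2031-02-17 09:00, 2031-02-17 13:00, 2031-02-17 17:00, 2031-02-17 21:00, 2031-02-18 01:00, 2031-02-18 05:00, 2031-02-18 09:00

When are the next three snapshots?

2031-02-18 13:00, 2031-02-18 17:00, 2031-02-18 21:00

Gaps: 4, 4, 4, 4, 4, 4 hours — each event is 4 hours after the previous one.
2031-02-18 09:00 + 4 h = 2031-02-18 13:00.
2031-02-18 13:00 + 4 h = 2031-02-18 17:00.
2031-02-18 17:00 + 4 h = 2031-02-18 21:00.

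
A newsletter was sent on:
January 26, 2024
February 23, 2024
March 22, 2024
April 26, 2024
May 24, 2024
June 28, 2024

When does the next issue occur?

Gaps: 28, 28, 35, 28, 35 days — a mix of 28 and 35. Every date is a Friday.
Each is the 4th Friday of its month.
4th Friday of July 2024: July 26, 2024.

July 26, 2024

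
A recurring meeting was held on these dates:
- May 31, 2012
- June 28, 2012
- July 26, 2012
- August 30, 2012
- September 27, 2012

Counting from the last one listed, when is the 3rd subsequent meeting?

December 27, 2012

These are Thursdays with 28, 28, 35, 28-day gaps.
Each is the final Thursday of its month — May 31, 2012 is past the 28th, so '4th Thursday' doesn't fit.
Last Thursday of October 2012: October 25, 2012.
Last Thursday of November 2012: November 29, 2012.
December 2012 ends with Thursday December 27, 2012.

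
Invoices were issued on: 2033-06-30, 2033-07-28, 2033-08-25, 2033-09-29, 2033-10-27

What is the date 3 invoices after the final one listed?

2034-01-26

Every date is a Thursday; gaps 28, 28, 35, 28 days.
Each is the last Thursday of its month (at least one falls on the 29th or later, ruling out '4th Thursday').
Last Thursday of November 2033: 2033-11-24.
December 2033 ends with Thursday 2033-12-29.
January 2034 ends with Thursday 2034-01-26.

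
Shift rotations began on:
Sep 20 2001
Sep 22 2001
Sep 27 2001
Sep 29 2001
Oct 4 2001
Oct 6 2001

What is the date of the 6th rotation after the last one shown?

Oct 27 2001

Every event lands on a Thursday or Saturday (gaps cycle 2, 5, 2, 5, 2).
So the schedule is: every Thursday and Saturday.
Next Thursday: Oct 11 2001.
The following Saturday is Oct 13 2001.
Next Thursday: Oct 18 2001.
Next Saturday: Oct 20 2001.
Next Thursday: Oct 25 2001.
The following Saturday is Oct 27 2001.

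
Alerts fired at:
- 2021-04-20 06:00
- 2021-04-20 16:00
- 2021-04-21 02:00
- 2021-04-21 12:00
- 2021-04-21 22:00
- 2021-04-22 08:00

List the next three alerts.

2021-04-22 18:00, 2021-04-23 04:00, 2021-04-23 14:00

Spacing: 10, 10, 10, 10, 10 h — constant 10 h.
2021-04-22 08:00 + 10 h = 2021-04-22 18:00.
2021-04-22 18:00 + 10 h = 2021-04-23 04:00.
2021-04-23 04:00 + 10 h = 2021-04-23 14:00.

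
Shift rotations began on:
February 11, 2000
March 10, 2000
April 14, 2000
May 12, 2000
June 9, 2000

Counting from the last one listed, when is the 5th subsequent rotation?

November 10, 2000

Gaps: 28, 35, 28, 28 days — a mix of 28 and 35. Every date is a Friday.
Each is the 2nd Friday of its month.
2nd Friday of July 2000: July 14, 2000.
2nd Friday of August 2000: August 11, 2000.
2nd Friday of September 2000: September 8, 2000.
2nd Friday of October 2000: October 13, 2000.
2nd Friday of November 2000: November 10, 2000.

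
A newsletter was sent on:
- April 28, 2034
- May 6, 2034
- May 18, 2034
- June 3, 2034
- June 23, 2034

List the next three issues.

July 17, 2034; August 14, 2034; September 15, 2034

The spacing grows by 4 each time: 8, 12, 16, 20 days.
Next gap: 24 days. June 23, 2034 + 24 days = July 17, 2034.
Next gap: 28 days. July 17, 2034 + 28 days = August 14, 2034.
Next gap: 32 days. August 14, 2034 + 32 days = September 15, 2034.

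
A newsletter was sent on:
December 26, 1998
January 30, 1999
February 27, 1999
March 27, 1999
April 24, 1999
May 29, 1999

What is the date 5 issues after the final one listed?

October 30, 1999

Every date is a Saturday; gaps 35, 28, 28, 28, 35 days.
Each is the last Saturday of its month (at least one falls on the 29th or later, ruling out '4th Saturday').
Last Saturday of June 1999: June 26, 1999.
July 1999 ends with Saturday July 31, 1999.
Last Saturday of August 1999: August 28, 1999.
September 1999 ends with Saturday September 25, 1999.
Last Saturday of October 1999: October 30, 1999.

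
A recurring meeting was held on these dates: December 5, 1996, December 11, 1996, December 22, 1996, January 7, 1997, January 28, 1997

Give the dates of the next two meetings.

Gaps: 6, 11, 16, 21 days — each gap is 5 larger than the previous one.
Next gap: 26 days. January 28, 1997 + 26 days = February 23, 1997.
Next gap: 31 days. February 23, 1997 + 31 days = March 26, 1997.

February 23, 1997; March 26, 1997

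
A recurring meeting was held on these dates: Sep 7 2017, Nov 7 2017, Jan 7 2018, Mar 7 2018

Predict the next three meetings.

Each date is the 7th; the gaps (61, 61, 59) track the month lengths.
The rule is the 7th of every 2 months.
Next: May 2018 → May 7 2018.
Next: July 2018 → Jul 7 2018.
Next: September 2018 → Sep 7 2018.

May 7 2018, Jul 7 2018, Sep 7 2018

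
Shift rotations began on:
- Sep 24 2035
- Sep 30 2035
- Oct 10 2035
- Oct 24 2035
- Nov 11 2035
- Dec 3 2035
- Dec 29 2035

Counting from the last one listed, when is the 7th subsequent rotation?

Oct 18 2036

Gaps: 6, 10, 14, 18, 22, 26 days — each gap is 4 larger than the previous one.
Next gap: 30 days. Dec 29 2035 + 30 days = Jan 28 2036.
Next gap: 34 days. Jan 28 2036 + 34 days = Mar 2 2036.
Next gap: 38 days. Mar 2 2036 + 38 days = Apr 9 2036.
Next gap: 42 days. Apr 9 2036 + 42 days = May 21 2036.
Next gap: 46 days. May 21 2036 + 46 days = Jul 6 2036.
Next gap: 50 days. Jul 6 2036 + 50 days = Aug 25 2036.
Next gap: 54 days. Aug 25 2036 + 54 days = Oct 18 2036.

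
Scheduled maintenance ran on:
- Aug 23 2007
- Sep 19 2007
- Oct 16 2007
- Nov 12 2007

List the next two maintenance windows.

The spacing is 27, 27, 27 days — always 27 days.
Nov 12 2007 + 27 days = Dec 9 2007.
Dec 9 2007 + 27 days = Jan 5 2008.

Dec 9 2007, Jan 5 2008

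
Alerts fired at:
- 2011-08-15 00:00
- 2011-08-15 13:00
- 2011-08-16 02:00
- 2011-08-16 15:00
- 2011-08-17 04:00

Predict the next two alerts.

Gaps: 13, 13, 13, 13 hours — each event is 13 hours after the previous one.
2011-08-17 04:00 + 13 h = 2011-08-17 17:00.
2011-08-17 17:00 + 13 h = 2011-08-18 06:00.

2011-08-17 17:00, 2011-08-18 06:00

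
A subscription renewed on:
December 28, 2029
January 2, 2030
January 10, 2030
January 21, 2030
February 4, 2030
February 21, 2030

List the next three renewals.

March 13, 2030; April 5, 2030; May 1, 2030

Gaps: 5, 8, 11, 14, 17 days — each gap is 3 larger than the previous one.
Next gap: 20 days. February 21, 2030 + 20 days = March 13, 2030.
Next gap: 23 days. March 13, 2030 + 23 days = April 5, 2030.
Next gap: 26 days. April 5, 2030 + 26 days = May 1, 2030.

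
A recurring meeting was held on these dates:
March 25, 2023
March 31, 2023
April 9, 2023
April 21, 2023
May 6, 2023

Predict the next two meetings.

Intervals are 6, 9, 12, 15 days — an arithmetic progression with common difference 3.
Next gap: 18 days. May 6, 2023 + 18 days = May 24, 2023.
Next gap: 21 days. May 24, 2023 + 21 days = June 14, 2023.

May 24, 2023; June 14, 2023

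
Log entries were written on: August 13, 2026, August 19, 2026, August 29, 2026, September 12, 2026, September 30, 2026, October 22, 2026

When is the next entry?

November 17, 2026

The spacing grows by 4 each time: 6, 10, 14, 18, 22 days.
Next gap: 26 days. October 22, 2026 + 26 days = November 17, 2026.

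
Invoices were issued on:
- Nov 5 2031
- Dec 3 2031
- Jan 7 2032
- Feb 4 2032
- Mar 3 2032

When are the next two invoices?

Apr 7 2032, May 5 2032

All dates are Wednesdays, 28, 35, 28, 28 days apart.
Specifically, the 1st Wednesday of each month.
1st Wednesday of April 2032: Apr 7 2032.
1st Wednesday of May 2032: May 5 2032.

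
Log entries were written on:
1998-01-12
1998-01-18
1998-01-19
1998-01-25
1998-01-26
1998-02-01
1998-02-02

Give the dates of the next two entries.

The gap pattern 6, 1, 6, 1, 6, 1 repeats every 2 events.
These are the Mondays and Sundays of each week.
Next Sunday: 1998-02-08.
The following Monday is 1998-02-09.

1998-02-08, 1998-02-09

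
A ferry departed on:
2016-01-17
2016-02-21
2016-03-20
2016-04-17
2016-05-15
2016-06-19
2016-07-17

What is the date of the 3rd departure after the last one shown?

2016-10-16

These are Sundays at 28- or 35-day spacing (35, 28, 28, 28, 35, 28).
The pattern: 3rd Sunday of the month.
3rd Sunday of August 2016: 2016-08-21.
September 2016 — 3rd Sunday is 2016-09-18.
October 2016 — 3rd Sunday is 2016-10-16.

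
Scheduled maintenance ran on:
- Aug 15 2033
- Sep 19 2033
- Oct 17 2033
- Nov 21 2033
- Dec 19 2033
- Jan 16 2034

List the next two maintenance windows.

These are Mondays at 28- or 35-day spacing (35, 28, 35, 28, 28).
The pattern: 3rd Monday of the month.
3rd Monday of February 2034: Feb 20 2034.
3rd Monday of March 2034: Mar 20 2034.

Feb 20 2034, Mar 20 2034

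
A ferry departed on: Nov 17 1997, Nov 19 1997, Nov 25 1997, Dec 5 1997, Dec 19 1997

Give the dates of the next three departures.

Jan 6 1998, Jan 28 1998, Feb 23 1998

Intervals are 2, 6, 10, 14 days — an arithmetic progression with common difference 4.
Next gap: 18 days. Dec 19 1997 + 18 days = Jan 6 1998.
Next gap: 22 days. Jan 6 1998 + 22 days = Jan 28 1998.
Next gap: 26 days. Jan 28 1998 + 26 days = Feb 23 1998.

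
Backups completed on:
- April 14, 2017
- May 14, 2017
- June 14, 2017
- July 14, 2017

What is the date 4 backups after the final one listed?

The day-of-month is always 14 (30, 31, 30 days between events).
So this recurs on the 14th of each month.
Next: August 2017 → August 14, 2017.
September 2017: September 14, 2017.
October 2017: October 14, 2017.
November 2017: November 14, 2017.

November 14, 2017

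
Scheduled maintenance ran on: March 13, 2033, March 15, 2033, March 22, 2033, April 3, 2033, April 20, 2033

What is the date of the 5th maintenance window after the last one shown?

Intervals are 2, 7, 12, 17 days — an arithmetic progression with common difference 5.
Next gap: 22 days. April 20, 2033 + 22 days = May 12, 2033.
Next gap: 27 days. May 12, 2033 + 27 days = June 8, 2033.
Next gap: 32 days. June 8, 2033 + 32 days = July 10, 2033.
Next gap: 37 days. July 10, 2033 + 37 days = August 16, 2033.
Next gap: 42 days. August 16, 2033 + 42 days = September 27, 2033.

September 27, 2033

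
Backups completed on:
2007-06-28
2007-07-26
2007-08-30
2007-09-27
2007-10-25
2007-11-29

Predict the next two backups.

Every date is a Thursday; gaps 28, 35, 28, 28, 35 days.
Each is the last Thursday of its month (at least one falls on the 29th or later, ruling out '4th Thursday').
December 2007 ends with Thursday 2007-12-27.
January 2008 ends with Thursday 2008-01-31.

2007-12-27, 2008-01-31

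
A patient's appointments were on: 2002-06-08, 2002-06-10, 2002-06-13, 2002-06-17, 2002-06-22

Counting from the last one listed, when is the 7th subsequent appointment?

Intervals are 2, 3, 4, 5 days — an arithmetic progression with common difference 1.
Next gap: 6 days. 2002-06-22 + 6 days = 2002-06-28.
Next gap: 7 days. 2002-06-28 + 7 days = 2002-07-05.
Next gap: 8 days. 2002-07-05 + 8 days = 2002-07-13.
Next gap: 9 days. 2002-07-13 + 9 days = 2002-07-22.
Next gap: 10 days. 2002-07-22 + 10 days = 2002-08-01.
Next gap: 11 days. 2002-08-01 + 11 days = 2002-08-12.
Next gap: 12 days. 2002-08-12 + 12 days = 2002-08-24.

2002-08-24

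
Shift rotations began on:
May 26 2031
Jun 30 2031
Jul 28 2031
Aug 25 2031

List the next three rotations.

Sep 29 2031, Oct 27 2031, Nov 24 2031

Every date is a Monday; gaps 35, 28, 28 days.
Each is the last Monday of its month (at least one falls on the 29th or later, ruling out '4th Monday').
September 2031 ends with Monday Sep 29 2031.
Last Monday of October 2031: Oct 27 2031.
November 2031 ends with Monday Nov 24 2031.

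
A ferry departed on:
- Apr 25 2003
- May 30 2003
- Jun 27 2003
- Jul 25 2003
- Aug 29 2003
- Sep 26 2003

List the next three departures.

Oct 31 2003, Nov 28 2003, Dec 26 2003

Every date is a Friday; gaps 35, 28, 28, 35, 28 days.
Each is the last Friday of its month (at least one falls on the 29th or later, ruling out '4th Friday').
October 2003 ends with Friday Oct 31 2003.
November 2003 ends with Friday Nov 28 2003.
Last Friday of December 2003: Dec 26 2003.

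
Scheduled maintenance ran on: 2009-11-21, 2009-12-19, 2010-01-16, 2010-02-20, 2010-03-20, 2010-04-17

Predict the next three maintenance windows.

These are Saturdays at 28- or 35-day spacing (28, 28, 35, 28, 28).
The pattern: 3rd Saturday of the month.
May 2010 — 3rd Saturday is 2010-05-15.
3rd Saturday of June 2010: 2010-06-19.
3rd Saturday of July 2010: 2010-07-17.

2010-05-15, 2010-06-19, 2010-07-17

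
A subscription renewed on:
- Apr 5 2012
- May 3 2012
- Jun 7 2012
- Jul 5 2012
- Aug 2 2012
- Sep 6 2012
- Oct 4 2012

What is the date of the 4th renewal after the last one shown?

Feb 7 2013

These are Thursdays at 28- or 35-day spacing (28, 35, 28, 28, 35, 28).
The pattern: 1st Thursday of the month.
1st Thursday of November 2012: Nov 1 2012.
1st Thursday of December 2012: Dec 6 2012.
January 2013 — 1st Thursday is Jan 3 2013.
February 2013 — 1st Thursday is Feb 7 2013.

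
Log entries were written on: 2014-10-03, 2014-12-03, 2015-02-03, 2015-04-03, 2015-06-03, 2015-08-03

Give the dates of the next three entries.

Each date is the 3rd; the gaps (61, 62, 59, 61, 61) track the month lengths.
The rule is the 3rd of every 2 months.
October 2015: 2015-10-03.
December 2015: 2015-12-03.
February 2016: 2016-02-03.

2015-10-03, 2015-12-03, 2016-02-03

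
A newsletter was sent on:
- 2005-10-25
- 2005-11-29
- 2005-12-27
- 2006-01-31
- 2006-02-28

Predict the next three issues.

2006-03-28, 2006-04-25, 2006-05-30

Every date is a Tuesday; gaps 35, 28, 35, 28 days.
Each is the last Tuesday of its month (at least one falls on the 29th or later, ruling out '4th Tuesday').
Last Tuesday of March 2006: 2006-03-28.
Last Tuesday of April 2006: 2006-04-25.
Last Tuesday of May 2006: 2006-05-30.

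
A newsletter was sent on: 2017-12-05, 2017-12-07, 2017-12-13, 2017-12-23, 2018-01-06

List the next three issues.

Intervals are 2, 6, 10, 14 days — an arithmetic progression with common difference 4.
Next gap: 18 days. 2018-01-06 + 18 days = 2018-01-24.
Next gap: 22 days. 2018-01-24 + 22 days = 2018-02-15.
Next gap: 26 days. 2018-02-15 + 26 days = 2018-03-13.

2018-01-24, 2018-02-15, 2018-03-13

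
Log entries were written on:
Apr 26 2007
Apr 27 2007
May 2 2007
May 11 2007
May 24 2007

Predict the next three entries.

Jun 10 2007, Jul 1 2007, Jul 26 2007

The spacing grows by 4 each time: 1, 5, 9, 13 days.
Next gap: 17 days. May 24 2007 + 17 days = Jun 10 2007.
Next gap: 21 days. Jun 10 2007 + 21 days = Jul 1 2007.
Next gap: 25 days. Jul 1 2007 + 25 days = Jul 26 2007.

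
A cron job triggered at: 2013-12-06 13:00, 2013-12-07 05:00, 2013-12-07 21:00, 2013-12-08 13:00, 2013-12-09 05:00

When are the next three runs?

2013-12-09 21:00, 2013-12-10 13:00, 2013-12-11 05:00

The interval is a steady 16 hours (16, 16, 16, 16).
2013-12-09 05:00 + 16 h = 2013-12-09 21:00.
2013-12-09 21:00 + 16 h = 2013-12-10 13:00.
2013-12-10 13:00 + 16 h = 2013-12-11 05:00.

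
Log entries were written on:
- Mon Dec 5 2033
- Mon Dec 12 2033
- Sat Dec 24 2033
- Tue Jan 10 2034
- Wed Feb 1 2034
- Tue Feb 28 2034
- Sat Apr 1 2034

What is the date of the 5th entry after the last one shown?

The spacing grows by 5 each time: 7, 12, 17, 22, 27, 32 days.
Next gap: 37 days. Sat Apr 1 2034 + 37 days = Mon May 8 2034.
Next gap: 42 days. Mon May 8 2034 + 42 days = Mon Jun 19 2034.
Next gap: 47 days. Mon Jun 19 2034 + 47 days = Sat Aug 5 2034.
Next gap: 52 days. Sat Aug 5 2034 + 52 days = Tue Sep 26 2034.
Next gap: 57 days. Tue Sep 26 2034 + 57 days = Wed Nov 22 2034.

Wed Nov 22 2034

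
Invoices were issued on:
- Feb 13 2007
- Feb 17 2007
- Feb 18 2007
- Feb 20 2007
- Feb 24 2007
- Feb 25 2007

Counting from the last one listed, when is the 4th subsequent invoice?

Mar 6 2007

Every event lands on a Tuesday or Saturday or Sunday (gaps cycle 4, 1, 2, 4, 1).
So the schedule is: every Tuesday, Saturday and Sunday.
The following Tuesday is Feb 27 2007.
The following Saturday is Mar 3 2007.
Next Sunday: Mar 4 2007.
Next Tuesday: Mar 6 2007.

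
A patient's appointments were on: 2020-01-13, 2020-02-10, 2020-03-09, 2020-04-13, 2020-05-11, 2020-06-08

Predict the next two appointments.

Gaps: 28, 28, 35, 28, 28 days — a mix of 28 and 35. Every date is a Monday.
Each is the 2nd Monday of its month.
2nd Monday of July 2020: 2020-07-13.
August 2020 — 2nd Monday is 2020-08-10.

2020-07-13, 2020-08-10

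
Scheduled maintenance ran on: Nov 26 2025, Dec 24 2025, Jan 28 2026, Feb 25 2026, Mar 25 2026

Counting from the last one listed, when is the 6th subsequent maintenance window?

These are Wednesdays at 28- or 35-day spacing (28, 35, 28, 28).
The pattern: 4th Wednesday of the month.
4th Wednesday of April 2026: Apr 22 2026.
May 2026 — 4th Wednesday is May 27 2026.
4th Wednesday of June 2026: Jun 24 2026.
July 2026 — 4th Wednesday is Jul 22 2026.
4th Wednesday of August 2026: Aug 26 2026.
4th Wednesday of September 2026: Sep 23 2026.

Sep 23 2026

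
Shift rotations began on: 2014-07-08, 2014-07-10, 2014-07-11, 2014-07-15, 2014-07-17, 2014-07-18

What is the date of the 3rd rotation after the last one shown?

The gap pattern 2, 1, 4, 2, 1 repeats every 3 events.
These are the Tuesdays, Thursdays and Fridays of each week.
Next Tuesday: 2014-07-22.
The following Thursday is 2014-07-24.
Next Friday: 2014-07-25.

2014-07-25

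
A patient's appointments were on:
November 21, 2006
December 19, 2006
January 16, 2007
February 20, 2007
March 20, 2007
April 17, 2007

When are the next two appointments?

All dates are Tuesdays, 28, 28, 35, 28, 28 days apart.
Specifically, the 3rd Tuesday of each month.
3rd Tuesday of May 2007: May 15, 2007.
3rd Tuesday of June 2007: June 19, 2007.

May 15, 2007; June 19, 2007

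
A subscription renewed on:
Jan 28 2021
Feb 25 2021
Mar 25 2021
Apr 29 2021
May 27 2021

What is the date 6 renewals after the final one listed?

These are Thursdays with 28, 28, 35, 28-day gaps.
Each is the final Thursday of its month — Apr 29 2021 is past the 28th, so '4th Thursday' doesn't fit.
Last Thursday of June 2021: Jun 24 2021.
July 2021 ends with Thursday Jul 29 2021.
Last Thursday of August 2021: Aug 26 2021.
September 2021 ends with Thursday Sep 30 2021.
Last Thursday of October 2021: Oct 28 2021.
Last Thursday of November 2021: Nov 25 2021.

Nov 25 2021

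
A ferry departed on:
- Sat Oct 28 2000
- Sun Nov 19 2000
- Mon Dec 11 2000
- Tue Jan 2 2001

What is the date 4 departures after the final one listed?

Gaps between consecutive events: 22, 22, 22 days — a constant 22-day interval.
Tue Jan 2 2001 + 22 days = Wed Jan 24 2001.
Wed Jan 24 2001 + 22 days = Thu Feb 15 2001.
Thu Feb 15 2001 + 22 days = Fri Mar 9 2001.
Fri Mar 9 2001 + 22 days = Sat Mar 31 2001.

Sat Mar 31 2001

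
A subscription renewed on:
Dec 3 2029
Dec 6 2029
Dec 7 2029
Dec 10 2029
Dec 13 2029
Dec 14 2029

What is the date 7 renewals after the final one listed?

Dec 31 2029

Every event lands on a Monday or Thursday or Friday (gaps cycle 3, 1, 3, 3, 1).
So the schedule is: every Monday, Thursday and Friday.
The following Monday is Dec 17 2029.
The following Thursday is Dec 20 2029.
Next Friday: Dec 21 2029.
The following Monday is Dec 24 2029.
Next Thursday: Dec 27 2029.
Next Friday: Dec 28 2029.
Next Monday: Dec 31 2029.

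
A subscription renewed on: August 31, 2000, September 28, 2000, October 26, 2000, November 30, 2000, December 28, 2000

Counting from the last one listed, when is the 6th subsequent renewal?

These are Thursdays with 28, 28, 35, 28-day gaps.
Each is the final Thursday of its month — August 31, 2000 is past the 28th, so '4th Thursday' doesn't fit.
January 2001 ends with Thursday January 25, 2001.
February 2001 ends with Thursday February 22, 2001.
Last Thursday of March 2001: March 29, 2001.
April 2001 ends with Thursday April 26, 2001.
May 2001 ends with Thursday May 31, 2001.
Last Thursday of June 2001: June 28, 2001.

June 28, 2001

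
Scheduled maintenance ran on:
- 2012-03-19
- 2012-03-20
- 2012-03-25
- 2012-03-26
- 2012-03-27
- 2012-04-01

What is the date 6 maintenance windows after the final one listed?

2012-04-15

The gap pattern 1, 5, 1, 1, 5 repeats every 3 events.
These are the Mondays, Tuesdays and Sundays of each week.
The following Monday is 2012-04-02.
Next Tuesday: 2012-04-03.
Next Sunday: 2012-04-08.
Next Monday: 2012-04-09.
Next Tuesday: 2012-04-10.
Next Sunday: 2012-04-15.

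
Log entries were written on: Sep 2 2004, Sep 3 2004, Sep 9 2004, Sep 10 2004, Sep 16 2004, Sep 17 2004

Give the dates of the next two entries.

The gap pattern 1, 6, 1, 6, 1 repeats every 2 events.
These are the Thursdays and Fridays of each week.
Next Thursday: Sep 23 2004.
The following Friday is Sep 24 2004.

Sep 23 2004, Sep 24 2004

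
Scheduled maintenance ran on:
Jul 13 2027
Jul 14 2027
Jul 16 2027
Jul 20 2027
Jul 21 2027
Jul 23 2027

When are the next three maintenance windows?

The gap pattern 1, 2, 4, 1, 2 repeats every 3 events.
These are the Tuesdays, Wednesdays and Fridays of each week.
Next Tuesday: Jul 27 2027.
Next Wednesday: Jul 28 2027.
Next Friday: Jul 30 2027.

Jul 27 2027, Jul 28 2027, Jul 30 2027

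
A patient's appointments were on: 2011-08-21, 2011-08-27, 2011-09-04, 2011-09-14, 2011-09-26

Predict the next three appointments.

The spacing grows by 2 each time: 6, 8, 10, 12 days.
Next gap: 14 days. 2011-09-26 + 14 days = 2011-10-10.
Next gap: 16 days. 2011-10-10 + 16 days = 2011-10-26.
Next gap: 18 days. 2011-10-26 + 18 days = 2011-11-13.

2011-10-10, 2011-10-26, 2011-11-13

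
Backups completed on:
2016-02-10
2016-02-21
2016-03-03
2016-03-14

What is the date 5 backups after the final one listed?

2016-05-08

The spacing is 11, 11, 11 days — always 11 days.
2016-03-14 + 11 days = 2016-03-25.
2016-03-25 + 11 days = 2016-04-05.
2016-04-05 + 11 days = 2016-04-16.
2016-04-16 + 11 days = 2016-04-27.
2016-04-27 + 11 days = 2016-05-08.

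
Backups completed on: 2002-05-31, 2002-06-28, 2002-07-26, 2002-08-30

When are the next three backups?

2002-09-27, 2002-10-25, 2002-11-29

Every date is a Friday; gaps 28, 28, 35 days.
Each is the last Friday of its month (at least one falls on the 29th or later, ruling out '4th Friday').
Last Friday of September 2002: 2002-09-27.
October 2002 ends with Friday 2002-10-25.
Last Friday of November 2002: 2002-11-29.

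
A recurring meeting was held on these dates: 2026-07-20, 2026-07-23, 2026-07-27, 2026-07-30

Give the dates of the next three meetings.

2026-08-03, 2026-08-06, 2026-08-10

The gap pattern 3, 4, 3 repeats every 2 events.
These are the Mondays and Thursdays of each week.
Next Monday: 2026-08-03.
The following Thursday is 2026-08-06.
Next Monday: 2026-08-10.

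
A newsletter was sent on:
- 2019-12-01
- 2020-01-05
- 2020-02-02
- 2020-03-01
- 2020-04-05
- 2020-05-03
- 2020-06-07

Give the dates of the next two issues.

2020-07-05, 2020-08-02

All dates are Sundays, 35, 28, 28, 35, 28, 35 days apart.
Specifically, the 1st Sunday of each month.
July 2020 — 1st Sunday is 2020-07-05.
August 2020 — 1st Sunday is 2020-08-02.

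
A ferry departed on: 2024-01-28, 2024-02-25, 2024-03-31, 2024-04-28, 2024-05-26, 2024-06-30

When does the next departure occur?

2024-07-28

All Sundays; the gaps (28, 35, 28, 28, 35) vary with month length.
This is the last Sunday of each month.
July 2024 ends with Sunday 2024-07-28.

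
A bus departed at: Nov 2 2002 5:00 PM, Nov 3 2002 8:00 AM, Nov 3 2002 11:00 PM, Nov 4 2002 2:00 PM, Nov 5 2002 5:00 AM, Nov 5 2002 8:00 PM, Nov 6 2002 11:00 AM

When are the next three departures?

The interval is a steady 15 hours (15, 15, 15, 15, 15, 15).
Nov 6 2002 11:00 AM + 15 h = Nov 7 2002 2:00 AM.
Nov 7 2002 2:00 AM + 15 h = Nov 7 2002 5:00 PM.
Nov 7 2002 5:00 PM + 15 h = Nov 8 2002 8:00 AM.

Nov 7 2002 2:00 AM, Nov 7 2002 5:00 PM, Nov 8 2002 8:00 AM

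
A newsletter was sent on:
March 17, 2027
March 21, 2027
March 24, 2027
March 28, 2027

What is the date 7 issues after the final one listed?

Every event lands on a Wednesday or Sunday (gaps cycle 4, 3, 4).
So the schedule is: every Wednesday and Sunday.
Next Wednesday: March 31, 2027.
Next Sunday: April 4, 2027.
Next Wednesday: April 7, 2027.
Next Sunday: April 11, 2027.
Next Wednesday: April 14, 2027.
The following Sunday is April 18, 2027.
Next Wednesday: April 21, 2027.

April 21, 2027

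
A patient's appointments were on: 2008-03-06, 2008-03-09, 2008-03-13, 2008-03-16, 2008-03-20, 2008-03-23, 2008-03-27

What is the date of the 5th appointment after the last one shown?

2008-04-13

The gap pattern 3, 4, 3, 4, 3, 4 repeats every 2 events.
These are the Thursdays and Sundays of each week.
The following Sunday is 2008-03-30.
Next Thursday: 2008-04-03.
The following Sunday is 2008-04-06.
The following Thursday is 2008-04-10.
Next Sunday: 2008-04-13.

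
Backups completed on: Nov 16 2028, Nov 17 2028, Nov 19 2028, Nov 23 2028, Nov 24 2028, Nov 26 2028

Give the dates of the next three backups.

Nov 30 2028, Dec 1 2028, Dec 3 2028

Gaps: 1, 2, 4, 1, 2 days — not constant, but cyclic with period 3.
The events fall on every Thursday, Friday and Sunday.
Next Thursday: Nov 30 2028.
The following Friday is Dec 1 2028.
The following Sunday is Dec 3 2028.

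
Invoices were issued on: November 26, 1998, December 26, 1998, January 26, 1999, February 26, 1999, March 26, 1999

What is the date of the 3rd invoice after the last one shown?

Each date is the 26th; the gaps (30, 31, 31, 28) track the month lengths.
The rule is the 26th of each month.
Next: April 1999 → April 26, 1999.
Next: May 1999 → May 26, 1999.
Next: June 1999 → June 26, 1999.

June 26, 1999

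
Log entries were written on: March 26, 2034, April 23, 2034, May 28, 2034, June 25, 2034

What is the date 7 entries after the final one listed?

These are Sundays at 28- or 35-day spacing (28, 35, 28).
The pattern: 4th Sunday of the month.
4th Sunday of July 2034: July 23, 2034.
4th Sunday of August 2034: August 27, 2034.
4th Sunday of September 2034: September 24, 2034.
October 2034 — 4th Sunday is October 22, 2034.
4th Sunday of November 2034: November 26, 2034.
4th Sunday of December 2034: December 24, 2034.
4th Sunday of January 2035: January 28, 2035.

January 28, 2035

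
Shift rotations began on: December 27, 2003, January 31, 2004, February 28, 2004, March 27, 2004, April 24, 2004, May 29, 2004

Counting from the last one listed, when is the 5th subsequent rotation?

October 30, 2004

All Saturdays; the gaps (35, 28, 28, 28, 35) vary with month length.
This is the last Saturday of each month.
June 2004 ends with Saturday June 26, 2004.
Last Saturday of July 2004: July 31, 2004.
August 2004 ends with Saturday August 28, 2004.
September 2004 ends with Saturday September 25, 2004.
Last Saturday of October 2004: October 30, 2004.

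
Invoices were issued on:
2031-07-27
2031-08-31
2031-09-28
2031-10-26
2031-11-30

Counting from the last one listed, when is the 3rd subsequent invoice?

All Sundays; the gaps (35, 28, 28, 35) vary with month length.
This is the last Sunday of each month.
Last Sunday of December 2031: 2031-12-28.
Last Sunday of January 2032: 2032-01-25.
February 2032 ends with Sunday 2032-02-29.

2032-02-29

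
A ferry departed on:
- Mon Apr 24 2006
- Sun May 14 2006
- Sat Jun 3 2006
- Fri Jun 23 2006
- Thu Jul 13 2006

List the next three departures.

Wed Aug 2 2006, Tue Aug 22 2006, Mon Sep 11 2006

The spacing is 20, 20, 20, 20 days — always 20 days.
Thu Jul 13 2006 + 20 days = Wed Aug 2 2006.
Wed Aug 2 2006 + 20 days = Tue Aug 22 2006.
Tue Aug 22 2006 + 20 days = Mon Sep 11 2006.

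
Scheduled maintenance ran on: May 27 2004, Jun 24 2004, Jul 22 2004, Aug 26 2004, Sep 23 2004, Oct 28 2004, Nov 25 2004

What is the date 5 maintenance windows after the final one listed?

Apr 28 2005

Gaps: 28, 28, 35, 28, 35, 28 days — a mix of 28 and 35. Every date is a Thursday.
Each is the 4th Thursday of its month.
4th Thursday of December 2004: Dec 23 2004.
4th Thursday of January 2005: Jan 27 2005.
February 2005 — 4th Thursday is Feb 24 2005.
4th Thursday of March 2005: Mar 24 2005.
April 2005 — 4th Thursday is Apr 28 2005.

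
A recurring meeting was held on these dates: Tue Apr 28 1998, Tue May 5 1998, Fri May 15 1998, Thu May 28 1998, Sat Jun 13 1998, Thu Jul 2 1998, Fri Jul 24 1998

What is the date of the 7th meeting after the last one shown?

Intervals are 7, 10, 13, 16, 19, 22 days — an arithmetic progression with common difference 3.
Next gap: 25 days. Fri Jul 24 1998 + 25 days = Tue Aug 18 1998.
Next gap: 28 days. Tue Aug 18 1998 + 28 days = Tue Sep 15 1998.
Next gap: 31 days. Tue Sep 15 1998 + 31 days = Fri Oct 16 1998.
Next gap: 34 days. Fri Oct 16 1998 + 34 days = Thu Nov 19 1998.
Next gap: 37 days. Thu Nov 19 1998 + 37 days = Sat Dec 26 1998.
Next gap: 40 days. Sat Dec 26 1998 + 40 days = Thu Feb 4 1999.
Next gap: 43 days. Thu Feb 4 1999 + 43 days = Fri Mar 19 1999.

Fri Mar 19 1999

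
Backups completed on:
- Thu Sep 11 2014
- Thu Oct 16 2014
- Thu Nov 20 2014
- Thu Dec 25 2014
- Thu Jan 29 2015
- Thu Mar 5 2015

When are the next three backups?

Every event comes 35 days after the last (35, 35, 35, 35, 35).
Thu Mar 5 2015 + 35 days = Thu Apr 9 2015.
Thu Apr 9 2015 + 35 days = Thu May 14 2015.
Thu May 14 2015 + 35 days = Thu Jun 18 2015.

Thu Apr 9 2015, Thu May 14 2015, Thu Jun 18 2015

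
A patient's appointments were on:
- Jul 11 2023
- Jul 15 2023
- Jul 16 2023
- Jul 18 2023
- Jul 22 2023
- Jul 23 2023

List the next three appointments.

The gap pattern 4, 1, 2, 4, 1 repeats every 3 events.
These are the Tuesdays, Saturdays and Sundays of each week.
Next Tuesday: Jul 25 2023.
The following Saturday is Jul 29 2023.
Next Sunday: Jul 30 2023.

Jul 25 2023, Jul 29 2023, Jul 30 2023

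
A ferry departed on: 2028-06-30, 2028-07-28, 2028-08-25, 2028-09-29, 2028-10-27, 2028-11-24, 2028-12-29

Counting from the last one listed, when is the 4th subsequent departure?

These are Fridays with 28, 28, 35, 28, 28, 35-day gaps.
Each is the final Friday of its month — 2028-06-30 is past the 28th, so '4th Friday' doesn't fit.
Last Friday of January 2029: 2029-01-26.
Last Friday of February 2029: 2029-02-23.
March 2029 ends with Friday 2029-03-30.
Last Friday of April 2029: 2029-04-27.

2029-04-27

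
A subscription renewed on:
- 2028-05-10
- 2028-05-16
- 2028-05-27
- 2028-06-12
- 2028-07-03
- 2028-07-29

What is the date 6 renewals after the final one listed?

Gaps: 6, 11, 16, 21, 26 days — each gap is 5 larger than the previous one.
Next gap: 31 days. 2028-07-29 + 31 days = 2028-08-29.
Next gap: 36 days. 2028-08-29 + 36 days = 2028-10-04.
Next gap: 41 days. 2028-10-04 + 41 days = 2028-11-14.
Next gap: 46 days. 2028-11-14 + 46 days = 2028-12-30.
Next gap: 51 days. 2028-12-30 + 51 days = 2029-02-19.
Next gap: 56 days. 2029-02-19 + 56 days = 2029-04-16.

2029-04-16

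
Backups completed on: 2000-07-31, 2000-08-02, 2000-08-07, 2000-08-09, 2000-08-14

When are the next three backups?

2000-08-16, 2000-08-21, 2000-08-23

Gaps: 2, 5, 2, 5 days — not constant, but cyclic with period 2.
The events fall on every Monday and Wednesday.
The following Wednesday is 2000-08-16.
The following Monday is 2000-08-21.
Next Wednesday: 2000-08-23.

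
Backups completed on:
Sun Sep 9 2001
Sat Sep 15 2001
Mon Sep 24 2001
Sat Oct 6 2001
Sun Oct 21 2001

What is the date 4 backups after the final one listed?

Sat Jan 19 2002

The spacing grows by 3 each time: 6, 9, 12, 15 days.
Next gap: 18 days. Sun Oct 21 2001 + 18 days = Thu Nov 8 2001.
Next gap: 21 days. Thu Nov 8 2001 + 21 days = Thu Nov 29 2001.
Next gap: 24 days. Thu Nov 29 2001 + 24 days = Sun Dec 23 2001.
Next gap: 27 days. Sun Dec 23 2001 + 27 days = Sat Jan 19 2002.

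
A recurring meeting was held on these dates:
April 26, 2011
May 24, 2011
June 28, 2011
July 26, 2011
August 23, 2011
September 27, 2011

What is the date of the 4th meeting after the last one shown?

January 24, 2012

Gaps: 28, 35, 28, 28, 35 days — a mix of 28 and 35. Every date is a Tuesday.
Each is the 4th Tuesday of its month.
4th Tuesday of October 2011: October 25, 2011.
4th Tuesday of November 2011: November 22, 2011.
December 2011 — 4th Tuesday is December 27, 2011.
January 2012 — 4th Tuesday is January 24, 2012.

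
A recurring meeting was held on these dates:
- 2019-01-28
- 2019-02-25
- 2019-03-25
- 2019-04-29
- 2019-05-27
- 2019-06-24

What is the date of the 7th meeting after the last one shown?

2020-01-27

Every date is a Monday; gaps 28, 28, 35, 28, 28 days.
Each is the last Monday of its month (at least one falls on the 29th or later, ruling out '4th Monday').
July 2019 ends with Monday 2019-07-29.
Last Monday of August 2019: 2019-08-26.
September 2019 ends with Monday 2019-09-30.
Last Monday of October 2019: 2019-10-28.
Last Monday of November 2019: 2019-11-25.
December 2019 ends with Monday 2019-12-30.
Last Monday of January 2020: 2020-01-27.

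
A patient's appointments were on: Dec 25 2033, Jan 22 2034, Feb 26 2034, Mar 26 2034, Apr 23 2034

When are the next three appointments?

Gaps: 28, 35, 28, 28 days — a mix of 28 and 35. Every date is a Sunday.
Each is the 4th Sunday of its month.
May 2034 — 4th Sunday is May 28 2034.
June 2034 — 4th Sunday is Jun 25 2034.
4th Sunday of July 2034: Jul 23 2034.

May 28 2034, Jun 25 2034, Jul 23 2034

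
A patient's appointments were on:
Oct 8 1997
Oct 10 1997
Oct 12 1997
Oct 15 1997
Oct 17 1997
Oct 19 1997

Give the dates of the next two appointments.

Every event lands on a Wednesday or Friday or Sunday (gaps cycle 2, 2, 3, 2, 2).
So the schedule is: every Wednesday, Friday and Sunday.
The following Wednesday is Oct 22 1997.
The following Friday is Oct 24 1997.

Oct 22 1997, Oct 24 1997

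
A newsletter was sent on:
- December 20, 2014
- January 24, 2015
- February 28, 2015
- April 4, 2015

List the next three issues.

May 9, 2015; June 13, 2015; July 18, 2015

Every event comes 35 days after the last (35, 35, 35).
April 4, 2015 + 35 days = May 9, 2015.
May 9, 2015 + 35 days = June 13, 2015.
June 13, 2015 + 35 days = July 18, 2015.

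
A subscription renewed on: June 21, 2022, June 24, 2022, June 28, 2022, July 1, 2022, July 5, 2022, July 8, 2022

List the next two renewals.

Every event lands on a Tuesday or Friday (gaps cycle 3, 4, 3, 4, 3).
So the schedule is: every Tuesday and Friday.
The following Tuesday is July 12, 2022.
Next Friday: July 15, 2022.

July 12, 2022; July 15, 2022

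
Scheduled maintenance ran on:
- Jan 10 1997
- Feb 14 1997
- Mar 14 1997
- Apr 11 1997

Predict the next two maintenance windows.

May 9 1997, Jun 13 1997

These are Fridays at 28- or 35-day spacing (35, 28, 28).
The pattern: 2nd Friday of the month.
May 1997 — 2nd Friday is May 9 1997.
2nd Friday of June 1997: Jun 13 1997.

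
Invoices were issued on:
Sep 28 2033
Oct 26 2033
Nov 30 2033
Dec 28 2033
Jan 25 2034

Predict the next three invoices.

Every date is a Wednesday; gaps 28, 35, 28, 28 days.
Each is the last Wednesday of its month (at least one falls on the 29th or later, ruling out '4th Wednesday').
February 2034 ends with Wednesday Feb 22 2034.
March 2034 ends with Wednesday Mar 29 2034.
April 2034 ends with Wednesday Apr 26 2034.

Feb 22 2034, Mar 29 2034, Apr 26 2034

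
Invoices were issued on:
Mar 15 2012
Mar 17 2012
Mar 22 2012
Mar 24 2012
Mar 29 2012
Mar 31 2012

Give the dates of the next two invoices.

Apr 5 2012, Apr 7 2012

Every event lands on a Thursday or Saturday (gaps cycle 2, 5, 2, 5, 2).
So the schedule is: every Thursday and Saturday.
Next Thursday: Apr 5 2012.
The following Saturday is Apr 7 2012.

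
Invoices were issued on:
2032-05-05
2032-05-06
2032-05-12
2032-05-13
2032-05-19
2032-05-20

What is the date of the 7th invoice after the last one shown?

Every event lands on a Wednesday or Thursday (gaps cycle 1, 6, 1, 6, 1).
So the schedule is: every Wednesday and Thursday.
The following Wednesday is 2032-05-26.
Next Thursday: 2032-05-27.
Next Wednesday: 2032-06-02.
The following Thursday is 2032-06-03.
Next Wednesday: 2032-06-09.
Next Thursday: 2032-06-10.
Next Wednesday: 2032-06-16.

2032-06-16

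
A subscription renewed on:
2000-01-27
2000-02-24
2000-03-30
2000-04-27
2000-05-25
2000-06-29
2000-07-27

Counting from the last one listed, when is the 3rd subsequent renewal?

Every date is a Thursday; gaps 28, 35, 28, 28, 35, 28 days.
Each is the last Thursday of its month (at least one falls on the 29th or later, ruling out '4th Thursday').
Last Thursday of August 2000: 2000-08-31.
Last Thursday of September 2000: 2000-09-28.
October 2000 ends with Thursday 2000-10-26.

2000-10-26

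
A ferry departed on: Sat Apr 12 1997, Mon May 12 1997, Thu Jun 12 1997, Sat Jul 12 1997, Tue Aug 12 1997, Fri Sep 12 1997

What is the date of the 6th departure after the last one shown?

Each date is the 12th; the gaps (30, 31, 30, 31, 31) track the month lengths.
The rule is the 12th of each month.
October 1997: Sun Oct 12 1997.
Next: November 1997 → Wed Nov 12 1997.
December 1997: Fri Dec 12 1997.
Next: January 1998 → Mon Jan 12 1998.
Next: February 1998 → Thu Feb 12 1998.
March 1998: Thu Mar 12 1998.

Thu Mar 12 1998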